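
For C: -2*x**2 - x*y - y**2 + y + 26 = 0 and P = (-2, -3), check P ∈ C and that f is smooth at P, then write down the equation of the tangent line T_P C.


Tangent line at P: 11*x + 9*y + 49 = 0.

Step 1: f(-2, -3) = 0, so P lies on C.
Step 2: partial derivatives
  f_x(x, y) = -4*x - y, f_y(x, y) = -x - 2*y + 1.
  f_x(P) = 11, f_y(P) = 9 (gradient nonzero, so P is smooth).
Step 3: tangent line at P: 11·(x − -2) + 9·(y − -3) = 0.
Expanding: 11*x + 9*y + 49 = 0.


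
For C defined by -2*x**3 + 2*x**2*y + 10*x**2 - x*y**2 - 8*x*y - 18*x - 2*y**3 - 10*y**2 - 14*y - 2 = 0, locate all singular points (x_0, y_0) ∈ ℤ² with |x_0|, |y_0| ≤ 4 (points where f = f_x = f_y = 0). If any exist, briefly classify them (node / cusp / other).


Singular points: {(1, -2)}; classification: cusp.

Compute partial derivatives:
  f_x = -6*x**2 + 4*x*y + 20*x - y**2 - 8*y - 18.
  f_y = 2*x**2 - 2*x*y - 8*x - 6*y**2 - 20*y - 14.
Scan x_0 ∈ {−4, ..., 4}. For each x_0, f_y(x_0, y) is a polynomial in y; find its integer roots y ∈ {−4, ..., 4}, then test f_x and f at those candidates.
  x = -4: f_y(-4, y) = -6*y**2 - 12*y + 50; no integer root y with |y| ≤ 4.
  x = -3: f_y(-3, y) = -6*y**2 - 14*y + 28; no integer root y with |y| ≤ 4.
  x = -2: f_y(-2, y) = -6*y**2 - 16*y + 10; no integer root y with |y| ≤ 4.
  x = -1: f_y(-1, y) = -6*y**2 - 18*y - 4; no integer root y with |y| ≤ 4.
  x = 0: f_y(0, y) = -6*y**2 - 20*y - 14; vanishes at y ∈ {-1}. (0, -1): f_x = -11 ≠ 0.
  x = 1: f_y(1, y) = -6*y**2 - 22*y - 20; vanishes at y ∈ {-2}. (1, -2): f_x = 0, f = 0 — SINGULAR.
  x = 2: f_y(2, y) = -6*y**2 - 24*y - 22; no integer root y with |y| ≤ 4.
  x = 3: f_y(3, y) = -6*y**2 - 26*y - 20; vanishes at y ∈ {-1}. (3, -1): f_x = -17 ≠ 0.
  x = 4: f_y(4, y) = -6*y**2 - 28*y - 14; no integer root y with |y| ≤ 4.
Only singular point on the grid: (1, -2).
Classify: substitute x = 1 + u, y = -2 + v and expand: f = -2*u**3 + 2*u**2*v - u*v**2 - 2*v**3 + v**2.
No constant or linear terms (consistent with a singular point). Quadratic part: v**2. Cubic part: -2*u**3 + 2*u**2*v - u*v**2 - 2*v**3.
The quadratic part v**2 is a perfect square, so there is a single (double) tangent line v = 0, i.e. y = -2. Restricting the cubic part to that line (v = 0) leaves -2*u**3 ≠ 0, so f is not divisible by v and the branch is v² ≈ 2*u**3 to lowest order — this is a cusp.
Classification: cusp.


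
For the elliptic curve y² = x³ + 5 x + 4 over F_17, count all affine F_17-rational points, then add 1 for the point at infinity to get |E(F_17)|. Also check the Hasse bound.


Affine points = {(0, 2), (0, 15), (5, 1), (5, 16), (7, 5), (7, 12), (9, 8), (9, 9), (10, 0), (11, 8), (11, 9), (14, 8), (14, 9), (16, 7), (16, 10)}; affine count = 15; |E(F_17)| = 16.

Discriminant check: Δ ∝ 4a³ + 27b² = 4·5³ + 27·4² = 4·125 + 27·16 ≡ 14 (mod 17). Nonzero ⇒ E is nonsingular.
For each x ∈ F_17, compute rhs = x³ + 5·x + 4 mod 17, then count y ∈ F_17 with y² ≡ rhs.
  x = 0: rhs = 4, matching y values: 2, 15 (2 points).
  x = 1: rhs = 10, matching y values: none (0 points).
  x = 2: rhs = 5, matching y values: none (0 points).
  x = 3: rhs = 12, matching y values: none (0 points).
  x = 4: rhs = 3, matching y values: none (0 points).
  x = 5: rhs = 1, matching y values: 1, 16 (2 points).
  x = 6: rhs = 12, matching y values: none (0 points).
  x = 7: rhs = 8, matching y values: 5, 12 (2 points).
  x = 8: rhs = 12, matching y values: none (0 points).
  x = 9: rhs = 13, matching y values: 8, 9 (2 points).
  x = 10: rhs = 0, matching y values: 0 (1 points).
  x = 11: rhs = 13, matching y values: 8, 9 (2 points).
  x = 12: rhs = 7, matching y values: none (0 points).
  x = 13: rhs = 5, matching y values: none (0 points).
  x = 14: rhs = 13, matching y values: 8, 9 (2 points).
  x = 15: rhs = 3, matching y values: none (0 points).
  x = 16: rhs = 15, matching y values: 7, 10 (2 points).
Total affine count: 15.
Full point count |E(F_17)| = 15 + 1 = 16.
Hasse bound: |16 − (17+1)| = |-2| = 2 ≤ 2√17 ≈ 8.2462 ✓.


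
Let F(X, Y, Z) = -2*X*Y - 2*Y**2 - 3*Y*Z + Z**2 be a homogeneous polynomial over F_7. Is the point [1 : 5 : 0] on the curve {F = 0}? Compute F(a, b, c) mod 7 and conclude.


F(1,5,0) ≡ 3 (mod 7); P is NOT on the curve.

Evaluate F(1, 5, 0) term-by-term (mod 7).
  -2*X*Y ↦ -2·1·5·1 = -10
  -2*Y**2 ↦ -2·1·25·1 = -50
  -3*Y*Z ↦ -3·1·5·0 = 0
  Z**2 ↦ 1·1·1·0 = 0
Sum: F(1, 5, 0) = (-10) + (-50) + (0) + (0) = -60.
Reducing mod 7: -60 ≡ 3 (mod 7).
Since F(a, b, c) ≡ 3 ≠ 0 (mod 7), P does NOT lie on the curve.


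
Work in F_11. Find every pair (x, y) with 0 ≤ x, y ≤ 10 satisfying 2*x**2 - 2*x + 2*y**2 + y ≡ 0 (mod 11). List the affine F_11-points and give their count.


Affine F_11-points: {(0, 0), (0, 5), (1, 0), (1, 5), (3, 2), (3, 3), (5, 8), (6, 7), (6, 9), (7, 8), (9, 2), (9, 3)}; count = 12.

For each of the 121 pairs (x, y) ∈ F_11², evaluate f(x, y) mod 11. Record the zeros.
  x = 0: [0↦0, 1↦3, 2↦10, 3↦10, 4↦3, 5↦0, 6↦1, 7↦6, 8↦4, 9↦6, 10↦1]  zeros at y ∈ {0, 5}
  x = 1: [0↦0, 1↦3, 2↦10, 3↦10, 4↦3, 5↦0, 6↦1, 7↦6, 8↦4, 9↦6, 10↦1]  zeros at y ∈ {0, 5}
  x = 2: [0↦4, 1↦7, 2↦3, 3↦3, 4↦7, 5↦4, 6↦5, 7↦10, 8↦8, 9↦10, 10↦5]  zeros at y ∈ ∅
  x = 3: [0↦1, 1↦4, 2↦0, 3↦0, 4↦4, 5↦1, 6↦2, 7↦7, 8↦5, 9↦7, 10↦2]  zeros at y ∈ {2, 3}
  x = 4: [0↦2, 1↦5, 2↦1, 3↦1, 4↦5, 5↦2, 6↦3, 7↦8, 8↦6, 9↦8, 10↦3]  zeros at y ∈ ∅
  x = 5: [0↦7, 1↦10, 2↦6, 3↦6, 4↦10, 5↦7, 6↦8, 7↦2, 8↦0, 9↦2, 10↦8]  zeros at y ∈ {8}
  x = 6: [0↦5, 1↦8, 2↦4, 3↦4, 4↦8, 5↦5, 6↦6, 7↦0, 8↦9, 9↦0, 10↦6]  zeros at y ∈ {7, 9}
  x = 7: [0↦7, 1↦10, 2↦6, 3↦6, 4↦10, 5↦7, 6↦8, 7↦2, 8↦0, 9↦2, 10↦8]  zeros at y ∈ {8}
  x = 8: [0↦2, 1↦5, 2↦1, 3↦1, 4↦5, 5↦2, 6↦3, 7↦8, 8↦6, 9↦8, 10↦3]  zeros at y ∈ ∅
  x = 9: [0↦1, 1↦4, 2↦0, 3↦0, 4↦4, 5↦1, 6↦2, 7↦7, 8↦5, 9↦7, 10↦2]  zeros at y ∈ {2, 3}
  x = 10: [0↦4, 1↦7, 2↦3, 3↦3, 4↦7, 5↦4, 6↦5, 7↦10, 8↦8, 9↦10, 10↦5]  zeros at y ∈ ∅
Collecting zeros: affine points = {(0, 0), (0, 5), (1, 0), (1, 5), (3, 2), (3, 3), (5, 8), (6, 7), (6, 9), (7, 8), (9, 2), (9, 3)}.
Total count |C(F_11)_aff| = 12.


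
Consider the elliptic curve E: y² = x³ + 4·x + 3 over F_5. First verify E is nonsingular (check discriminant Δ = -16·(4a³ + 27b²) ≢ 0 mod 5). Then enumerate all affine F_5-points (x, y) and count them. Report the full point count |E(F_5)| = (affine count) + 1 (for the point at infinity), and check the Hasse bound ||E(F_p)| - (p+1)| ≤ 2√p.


Affine points = {(2, 2), (2, 3)}; affine count = 2; |E(F_5)| = 3.

Discriminant check: Δ ∝ 4a³ + 27b² = 4·4³ + 27·3² = 4·64 + 27·9 ≡ 4 (mod 5). Nonzero ⇒ E is nonsingular.
For each x ∈ F_5, compute rhs = x³ + 4·x + 3 mod 5, then count y ∈ F_5 with y² ≡ rhs.
  x = 0: rhs = 3, matching y values: none (0 points).
  x = 1: rhs = 3, matching y values: none (0 points).
  x = 2: rhs = 4, matching y values: 2, 3 (2 points).
  x = 3: rhs = 2, matching y values: none (0 points).
  x = 4: rhs = 3, matching y values: none (0 points).
Total affine count: 2.
Full point count |E(F_5)| = 2 + 1 = 3.
Hasse bound: |3 − (5+1)| = |-3| = 3 ≤ 2√5 ≈ 4.4721 ✓.


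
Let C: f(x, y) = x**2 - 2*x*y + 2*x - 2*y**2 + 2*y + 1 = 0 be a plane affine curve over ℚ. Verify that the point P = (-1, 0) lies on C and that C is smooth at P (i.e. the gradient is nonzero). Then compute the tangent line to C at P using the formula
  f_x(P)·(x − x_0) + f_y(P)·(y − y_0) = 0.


Tangent line at P: 4*y = 0.

Step 1: f(-1, 0) = 0, so P lies on C.
Step 2: partial derivatives
  f_x(x, y) = 2*x - 2*y + 2, f_y(x, y) = -2*x - 4*y + 2.
  f_x(P) = 0, f_y(P) = 4 (gradient nonzero, so P is smooth).
Step 3: tangent line at P: 0·(x − -1) + 4·(y − 0) = 0.
Expanding: 4*y = 0.


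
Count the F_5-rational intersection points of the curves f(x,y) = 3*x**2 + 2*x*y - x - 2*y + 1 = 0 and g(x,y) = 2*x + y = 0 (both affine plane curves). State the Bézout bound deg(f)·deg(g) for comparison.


Common zeros: ∅; count = 0; Bézout bound = 2.

deg(f) = 2, deg(g) = 1, so Bézout bound = 2.
Scan x ∈ F_5. For each x, list the y ∈ F_5 with f(x, y) ≡ 0 and those with g(x, y) ≡ 0 (mod 5); the common zeros in that column are the intersection.
  x = 0: f ≡ 0 at y ∈ {3}; g ≡ 0 at y ∈ {0}; common: ∅.
  x = 1: f ≡ 0 at y ∈ ∅; g ≡ 0 at y ∈ {3}; common: ∅.
  x = 2: f ≡ 0 at y ∈ {2}; g ≡ 0 at y ∈ {1}; common: ∅.
  x = 3: f ≡ 0 at y ∈ {0}; g ≡ 0 at y ∈ {4}; common: ∅.
  x = 4: f ≡ 0 at y ∈ {0}; g ≡ 0 at y ∈ {2}; common: ∅.
Collecting: common zeros = ∅, so the count is 0.
Comparison with the Bézout bound: 0 ≤ 2 = deg(f)·deg(g), as expected for curves with no common component (the affine F_5-count falls short of the bound because intersections may lie at infinity, over extension fields, or carry multiplicity).


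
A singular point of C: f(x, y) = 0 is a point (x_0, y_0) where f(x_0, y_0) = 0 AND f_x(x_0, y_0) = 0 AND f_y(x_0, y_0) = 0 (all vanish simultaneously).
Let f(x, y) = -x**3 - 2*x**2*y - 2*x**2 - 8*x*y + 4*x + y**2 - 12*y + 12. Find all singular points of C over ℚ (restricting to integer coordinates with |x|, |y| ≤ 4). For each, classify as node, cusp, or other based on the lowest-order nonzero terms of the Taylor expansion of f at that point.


Singular points: {(-2, 2)}; classification: cusp.

Compute partial derivatives:
  f_x = -3*x**2 - 4*x*y - 4*x - 8*y + 4.
  f_y = -2*x**2 - 8*x + 2*y - 12.
Scan x_0 ∈ {−4, ..., 4}. For each x_0, f_y(x_0, y) is a polynomial in y; find its integer roots y ∈ {−4, ..., 4}, then test f_x and f at those candidates.
  x = -4: f_y(-4, y) = 2*y - 12; no integer root y with |y| ≤ 4.
  x = -3: f_y(-3, y) = 2*y - 6; vanishes at y ∈ {3}. (-3, 3): f_x = 1 ≠ 0.
  x = -2: f_y(-2, y) = 2*y - 4; vanishes at y ∈ {2}. (-2, 2): f_x = 0, f = 0 — SINGULAR.
  x = -1: f_y(-1, y) = 2*y - 6; vanishes at y ∈ {3}. (-1, 3): f_x = -7 ≠ 0.
  x = 0: f_y(0, y) = 2*y - 12; no integer root y with |y| ≤ 4.
  x = 1: f_y(1, y) = 2*y - 22; no integer root y with |y| ≤ 4.
  x = 2: f_y(2, y) = 2*y - 36; no integer root y with |y| ≤ 4.
  x = 3: f_y(3, y) = 2*y - 54; no integer root y with |y| ≤ 4.
  x = 4: f_y(4, y) = 2*y - 76; no integer root y with |y| ≤ 4.
Only singular point on the grid: (-2, 2).
Classify: substitute x = -2 + u, y = 2 + v and expand: f = -u**3 - 2*u**2*v + v**2.
No constant or linear terms (consistent with a singular point). Quadratic part: v**2. Cubic part: -u**3 - 2*u**2*v.
The quadratic part v**2 is a perfect square, so there is a single (double) tangent line v = 0, i.e. y = 2. Restricting the cubic part to that line (v = 0) leaves -u**3 ≠ 0, so f is not divisible by v and the branch is v² ≈ u**3 to lowest order — this is a cusp.
Classification: cusp.


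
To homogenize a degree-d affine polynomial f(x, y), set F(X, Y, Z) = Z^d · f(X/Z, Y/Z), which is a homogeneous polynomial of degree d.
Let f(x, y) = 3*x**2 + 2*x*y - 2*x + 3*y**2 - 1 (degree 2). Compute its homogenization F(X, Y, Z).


F(X, Y, Z) = 3*X**2 + 2*X*Y - 2*X*Z + 3*Y**2 - Z**2

deg(f) = 2.
Substitute x = X/Z, y = Y/Z into f, then multiply by Z^2.
  monomial 3·x^2·y^0 ↦ 3·X^2·Y^0·Z^0.
  monomial 2·x^1·y^1 ↦ 2·X^1·Y^1·Z^0.
  monomial -2·x^1·y^0 ↦ -2·X^1·Y^0·Z^1.
  monomial 3·x^0·y^2 ↦ 3·X^0·Y^2·Z^0.
  monomial -1·x^0·y^0 ↦ -1·X^0·Y^0·Z^2.
Collecting: F(X, Y, Z) = 3*X**2 + 2*X*Y - 2*X*Z + 3*Y**2 - Z**2.


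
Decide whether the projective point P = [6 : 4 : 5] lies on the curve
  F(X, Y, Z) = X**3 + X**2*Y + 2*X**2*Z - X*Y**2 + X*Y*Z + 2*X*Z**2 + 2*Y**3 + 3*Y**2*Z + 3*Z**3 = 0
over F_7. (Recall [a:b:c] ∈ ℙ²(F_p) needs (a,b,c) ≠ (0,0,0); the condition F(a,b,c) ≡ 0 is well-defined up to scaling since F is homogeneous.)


F(6,4,5) ≡ 2 (mod 7); P is NOT on the curve.

Evaluate F(6, 4, 5) term-by-term (mod 7).
  X**3 ↦ 1·216·1·1 = 216
  X**2*Y ↦ 1·36·4·1 = 144
  2*X**2*Z ↦ 2·36·1·5 = 360
  -X*Y**2 ↦ -1·6·16·1 = -96
  X*Y*Z ↦ 1·6·4·5 = 120
  2*X*Z**2 ↦ 2·6·1·25 = 300
  2*Y**3 ↦ 2·1·64·1 = 128
  3*Y**2*Z ↦ 3·1·16·5 = 240
  3*Z**3 ↦ 3·1·1·125 = 375
Sum: F(6, 4, 5) = (216) + (144) + (360) + (-96) + (120) + (300) + (128) + (240) + (375) = 1787.
Reducing mod 7: 1787 ≡ 2 (mod 7).
Since F(a, b, c) ≡ 2 ≠ 0 (mod 7), P does NOT lie on the curve.


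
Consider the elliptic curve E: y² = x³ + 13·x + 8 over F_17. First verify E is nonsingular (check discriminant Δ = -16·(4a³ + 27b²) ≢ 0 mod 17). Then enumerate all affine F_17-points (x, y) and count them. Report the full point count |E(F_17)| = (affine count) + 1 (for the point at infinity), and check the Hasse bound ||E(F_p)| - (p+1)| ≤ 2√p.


Affine points = {(0, 5), (0, 12), (2, 5), (2, 12), (6, 8), (6, 9), (7, 0), (9, 2), (9, 15), (10, 4), (10, 13), (15, 5), (15, 12)}; affine count = 13; |E(F_17)| = 14.

Discriminant check: Δ ∝ 4a³ + 27b² = 4·13³ + 27·8² = 4·2197 + 27·64 ≡ 10 (mod 17). Nonzero ⇒ E is nonsingular.
For each x ∈ F_17, compute rhs = x³ + 13·x + 8 mod 17, then count y ∈ F_17 with y² ≡ rhs.
  x = 0: rhs = 8, matching y values: 5, 12 (2 points).
  x = 1: rhs = 5, matching y values: none (0 points).
  x = 2: rhs = 8, matching y values: 5, 12 (2 points).
  x = 3: rhs = 6, matching y values: none (0 points).
  x = 4: rhs = 5, matching y values: none (0 points).
  x = 5: rhs = 11, matching y values: none (0 points).
  x = 6: rhs = 13, matching y values: 8, 9 (2 points).
  x = 7: rhs = 0, matching y values: 0 (1 points).
  x = 8: rhs = 12, matching y values: none (0 points).
  x = 9: rhs = 4, matching y values: 2, 15 (2 points).
  x = 10: rhs = 16, matching y values: 4, 13 (2 points).
  x = 11: rhs = 3, matching y values: none (0 points).
  x = 12: rhs = 5, matching y values: none (0 points).
  x = 13: rhs = 11, matching y values: none (0 points).
  x = 14: rhs = 10, matching y values: none (0 points).
  x = 15: rhs = 8, matching y values: 5, 12 (2 points).
  x = 16: rhs = 11, matching y values: none (0 points).
Total affine count: 13.
Full point count |E(F_17)| = 13 + 1 = 14.
Hasse bound: |14 − (17+1)| = |-4| = 4 ≤ 2√17 ≈ 8.2462 ✓.


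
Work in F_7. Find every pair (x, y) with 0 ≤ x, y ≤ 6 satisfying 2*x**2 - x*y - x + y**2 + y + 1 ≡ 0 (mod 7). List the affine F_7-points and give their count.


Affine F_7-points: {(0, 2), (0, 4), (2, 0), (2, 1), (5, 2), (6, 1), (6, 4)}; count = 7.

For each of the 49 pairs (x, y) ∈ F_7², evaluate f(x, y) mod 7. Record the zeros.
  x = 0: [0↦1, 1↦3, 2↦0, 3↦6, 4↦0, 5↦3, 6↦1]  zeros at y ∈ {2, 4}
  x = 1: [0↦2, 1↦3, 2↦6, 3↦4, 4↦4, 5↦6, 6↦3]  zeros at y ∈ ∅
  x = 2: [0↦0, 1↦0, 2↦2, 3↦6, 4↦5, 5↦6, 6↦2]  zeros at y ∈ {0, 1}
  x = 3: [0↦2, 1↦1, 2↦2, 3↦5, 4↦3, 5↦3, 6↦5]  zeros at y ∈ ∅
  x = 4: [0↦1, 1↦6, 2↦6, 3↦1, 4↦5, 5↦4, 6↦5]  zeros at y ∈ ∅
  x = 5: [0↦4, 1↦1, 2↦0, 3↦1, 4↦4, 5↦2, 6↦2]  zeros at y ∈ {2}
  x = 6: [0↦4, 1↦0, 2↦5, 3↦5, 4↦0, 5↦4, 6↦3]  zeros at y ∈ {1, 4}
Collecting zeros: affine points = {(0, 2), (0, 4), (2, 0), (2, 1), (5, 2), (6, 1), (6, 4)}.
Total count |C(F_7)_aff| = 7.


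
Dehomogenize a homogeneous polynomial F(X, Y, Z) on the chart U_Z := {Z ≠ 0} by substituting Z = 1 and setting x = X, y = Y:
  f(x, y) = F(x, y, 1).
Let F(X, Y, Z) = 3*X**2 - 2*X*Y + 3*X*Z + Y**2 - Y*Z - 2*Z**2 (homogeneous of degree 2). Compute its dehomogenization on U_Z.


f(x, y) = 3*x**2 - 2*x*y + 3*x + y**2 - y - 2

On U_Z we set Z = 1. Each monomial c·X^i·Y^j·Z^k in F becomes c·x^i·y^j·1^k = c·x^i·y^j.
Substituting Z = 1: F(X, Y, 1) = 3*x**2 - 2*x*y + 3*x + y**2 - y - 2.
Note: deg(f) ≤ deg(F) = 2; strict inequality happens when F is divisible by Z (lost terms).


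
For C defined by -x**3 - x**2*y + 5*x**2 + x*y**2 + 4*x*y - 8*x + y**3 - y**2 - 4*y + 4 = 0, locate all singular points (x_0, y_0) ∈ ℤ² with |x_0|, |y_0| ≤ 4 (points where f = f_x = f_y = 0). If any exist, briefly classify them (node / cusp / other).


Singular points: {(2, 0)}; classification: node.

Compute partial derivatives:
  f_x = -3*x**2 - 2*x*y + 10*x + y**2 + 4*y - 8.
  f_y = -x**2 + 2*x*y + 4*x + 3*y**2 - 2*y - 4.
Scan x_0 ∈ {−4, ..., 4}. For each x_0, f_y(x_0, y) is a polynomial in y; find its integer roots y ∈ {−4, ..., 4}, then test f_x and f at those candidates.
  x = -4: f_y(-4, y) = 3*y**2 - 10*y - 36; no integer root y with |y| ≤ 4.
  x = -3: f_y(-3, y) = 3*y**2 - 8*y - 25; no integer root y with |y| ≤ 4.
  x = -2: f_y(-2, y) = 3*y**2 - 6*y - 16; no integer root y with |y| ≤ 4.
  x = -1: f_y(-1, y) = 3*y**2 - 4*y - 9; no integer root y with |y| ≤ 4.
  x = 0: f_y(0, y) = 3*y**2 - 2*y - 4; no integer root y with |y| ≤ 4.
  x = 1: f_y(1, y) = 3*y**2 - 1; no integer root y with |y| ≤ 4.
  x = 2: f_y(2, y) = 3*y**2 + 2*y; vanishes at y ∈ {0}. (2, 0): f_x = 0, f = 0 — SINGULAR.
  x = 3: f_y(3, y) = 3*y**2 + 4*y - 1; no integer root y with |y| ≤ 4.
  x = 4: f_y(4, y) = 3*y**2 + 6*y - 4; no integer root y with |y| ≤ 4.
Only singular point on the grid: (2, 0).
Classify: substitute x = 2 + u, y = 0 + v and expand: f = -u**3 - u**2*v - u**2 + u*v**2 + v**3 + v**2.
No constant or linear terms (consistent with a singular point). Quadratic part: -u**2 + v**2. Cubic part: -u**3 - u**2*v + u*v**2 + v**3.
The quadratic part v**2 - u**2 = (v − u)(v + u) splits into two distinct linear factors, so there are two distinct tangent lines y − 0 = ±(x − 2) — this is a node (ordinary double point).
Classification: node.


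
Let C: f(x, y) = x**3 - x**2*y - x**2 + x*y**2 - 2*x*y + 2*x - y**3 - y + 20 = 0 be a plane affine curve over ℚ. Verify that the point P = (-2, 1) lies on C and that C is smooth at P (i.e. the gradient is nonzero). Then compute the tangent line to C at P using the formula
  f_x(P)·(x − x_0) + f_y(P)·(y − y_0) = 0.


Tangent line at P: 21*x - 8*y + 50 = 0.

Step 1: f(-2, 1) = 0, so P lies on C.
Step 2: partial derivatives
  f_x(x, y) = 3*x**2 - 2*x*y - 2*x + y**2 - 2*y + 2, f_y(x, y) = -x**2 + 2*x*y - 2*x - 3*y**2 - 1.
  f_x(P) = 21, f_y(P) = -8 (gradient nonzero, so P is smooth).
Step 3: tangent line at P: 21·(x − -2) + -8·(y − 1) = 0.
Expanding: 21*x - 8*y + 50 = 0.


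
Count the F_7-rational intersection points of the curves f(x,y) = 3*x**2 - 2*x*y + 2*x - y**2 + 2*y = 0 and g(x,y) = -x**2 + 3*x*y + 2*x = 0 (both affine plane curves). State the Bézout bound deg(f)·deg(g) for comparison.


Common zeros: {(0, 0), (0, 2)}; count = 2; Bézout bound = 4.

deg(f) = 2, deg(g) = 2, so Bézout bound = 4.
Scan x ∈ F_7. For each x, list the y ∈ F_7 with f(x, y) ≡ 0 and those with g(x, y) ≡ 0 (mod 7); the common zeros in that column are the intersection.
  x = 0: f ≡ 0 at y ∈ {0, 2}; g ≡ 0 at y ∈ {0, 1, 2, 3, 4, 5, 6}; common: {0, 2}.
  x = 1: f ≡ 0 at y ∈ ∅; g ≡ 0 at y ∈ {2}; common: ∅.
  x = 2: f ≡ 0 at y ∈ ∅; g ≡ 0 at y ∈ {0}; common: ∅.
  x = 3: f ≡ 0 at y ∈ {1, 2}; g ≡ 0 at y ∈ {5}; common: ∅.
  x = 4: f ≡ 0 at y ∈ {0, 1}; g ≡ 0 at y ∈ {3}; common: ∅.
  x = 5: f ≡ 0 at y ∈ ∅; g ≡ 0 at y ∈ {1}; common: ∅.
  x = 6: f ≡ 0 at y ∈ ∅; g ≡ 0 at y ∈ {6}; common: ∅.
Collecting: common zeros = {(0, 0), (0, 2)}, so the count is 2.
Comparison with the Bézout bound: 2 ≤ 4 = deg(f)·deg(g), as expected for curves with no common component (the affine F_7-count falls short of the bound because intersections may lie at infinity, over extension fields, or carry multiplicity).


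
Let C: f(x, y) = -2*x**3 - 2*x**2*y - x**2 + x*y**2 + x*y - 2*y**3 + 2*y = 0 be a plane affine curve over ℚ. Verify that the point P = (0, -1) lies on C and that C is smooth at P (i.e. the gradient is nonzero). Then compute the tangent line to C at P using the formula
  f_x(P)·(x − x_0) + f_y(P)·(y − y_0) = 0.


Tangent line at P: -4*y - 4 = 0.

Step 1: f(0, -1) = 0, so P lies on C.
Step 2: partial derivatives
  f_x(x, y) = -6*x**2 - 4*x*y - 2*x + y**2 + y, f_y(x, y) = -2*x**2 + 2*x*y + x - 6*y**2 + 2.
  f_x(P) = 0, f_y(P) = -4 (gradient nonzero, so P is smooth).
Step 3: tangent line at P: 0·(x − 0) + -4·(y − -1) = 0.
Expanding: -4*y - 4 = 0.


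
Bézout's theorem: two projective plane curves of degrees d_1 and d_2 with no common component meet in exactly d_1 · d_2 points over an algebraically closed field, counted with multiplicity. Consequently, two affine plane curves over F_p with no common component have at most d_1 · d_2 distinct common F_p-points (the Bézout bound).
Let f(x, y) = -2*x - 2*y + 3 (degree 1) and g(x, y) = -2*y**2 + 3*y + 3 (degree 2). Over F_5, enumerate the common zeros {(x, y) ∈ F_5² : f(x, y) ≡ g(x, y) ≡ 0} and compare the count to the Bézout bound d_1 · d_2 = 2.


Common zeros: ∅; count = 0; Bézout bound = 2.

deg(f) = 1, deg(g) = 2, so Bézout bound = 2.
Scan x ∈ F_5. For each x, list the y ∈ F_5 with f(x, y) ≡ 0 and those with g(x, y) ≡ 0 (mod 5); the common zeros in that column are the intersection.
  x = 0: f ≡ 0 at y ∈ {4}; g ≡ 0 at y ∈ ∅; common: ∅.
  x = 1: f ≡ 0 at y ∈ {3}; g ≡ 0 at y ∈ ∅; common: ∅.
  x = 2: f ≡ 0 at y ∈ {2}; g ≡ 0 at y ∈ ∅; common: ∅.
  x = 3: f ≡ 0 at y ∈ {1}; g ≡ 0 at y ∈ ∅; common: ∅.
  x = 4: f ≡ 0 at y ∈ {0}; g ≡ 0 at y ∈ ∅; common: ∅.
Collecting: common zeros = ∅, so the count is 0.
Comparison with the Bézout bound: 0 ≤ 2 = deg(f)·deg(g), as expected for curves with no common component (the affine F_5-count falls short of the bound because intersections may lie at infinity, over extension fields, or carry multiplicity).


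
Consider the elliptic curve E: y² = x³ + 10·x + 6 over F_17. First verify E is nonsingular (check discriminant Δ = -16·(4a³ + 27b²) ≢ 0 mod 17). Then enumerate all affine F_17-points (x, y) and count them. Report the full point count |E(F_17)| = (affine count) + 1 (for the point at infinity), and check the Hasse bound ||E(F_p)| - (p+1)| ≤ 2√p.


Affine points = {(1, 0), (2, 0), (4, 5), (4, 12), (9, 3), (9, 14), (10, 1), (10, 16), (11, 6), (11, 11), (12, 1), (12, 16), (13, 2), (13, 15), (14, 0)}; affine count = 15; |E(F_17)| = 16.

Discriminant check: Δ ∝ 4a³ + 27b² = 4·10³ + 27·6² = 4·1000 + 27·36 ≡ 8 (mod 17). Nonzero ⇒ E is nonsingular.
For each x ∈ F_17, compute rhs = x³ + 10·x + 6 mod 17, then count y ∈ F_17 with y² ≡ rhs.
  x = 0: rhs = 6, matching y values: none (0 points).
  x = 1: rhs = 0, matching y values: 0 (1 points).
  x = 2: rhs = 0, matching y values: 0 (1 points).
  x = 3: rhs = 12, matching y values: none (0 points).
  x = 4: rhs = 8, matching y values: 5, 12 (2 points).
  x = 5: rhs = 11, matching y values: none (0 points).
  x = 6: rhs = 10, matching y values: none (0 points).
  x = 7: rhs = 11, matching y values: none (0 points).
  x = 8: rhs = 3, matching y values: none (0 points).
  x = 9: rhs = 9, matching y values: 3, 14 (2 points).
  x = 10: rhs = 1, matching y values: 1, 16 (2 points).
  x = 11: rhs = 2, matching y values: 6, 11 (2 points).
  x = 12: rhs = 1, matching y values: 1, 16 (2 points).
  x = 13: rhs = 4, matching y values: 2, 15 (2 points).
  x = 14: rhs = 0, matching y values: 0 (1 points).
  x = 15: rhs = 12, matching y values: none (0 points).
  x = 16: rhs = 12, matching y values: none (0 points).
Total affine count: 15.
Full point count |E(F_17)| = 15 + 1 = 16.
Hasse bound: |16 − (17+1)| = |-2| = 2 ≤ 2√17 ≈ 8.2462 ✓.


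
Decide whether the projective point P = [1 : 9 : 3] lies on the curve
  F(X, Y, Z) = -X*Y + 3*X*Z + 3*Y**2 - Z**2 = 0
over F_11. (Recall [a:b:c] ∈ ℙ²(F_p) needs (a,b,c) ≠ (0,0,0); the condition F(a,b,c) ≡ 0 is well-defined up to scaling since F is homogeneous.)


F(1,9,3) ≡ 3 (mod 11); P is NOT on the curve.

Evaluate F(1, 9, 3) term-by-term (mod 11).
  -X*Y ↦ -1·1·9·1 = -9
  3*X*Z ↦ 3·1·1·3 = 9
  3*Y**2 ↦ 3·1·81·1 = 243
  -Z**2 ↦ -1·1·1·9 = -9
Sum: F(1, 9, 3) = (-9) + (9) + (243) + (-9) = 234.
Reducing mod 11: 234 ≡ 3 (mod 11).
Since F(a, b, c) ≡ 3 ≠ 0 (mod 11), P does NOT lie on the curve.


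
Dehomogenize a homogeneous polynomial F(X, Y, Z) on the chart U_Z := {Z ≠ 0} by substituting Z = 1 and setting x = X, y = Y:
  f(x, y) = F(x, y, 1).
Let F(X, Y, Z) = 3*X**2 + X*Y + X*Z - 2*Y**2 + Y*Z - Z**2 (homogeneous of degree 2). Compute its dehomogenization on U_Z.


f(x, y) = 3*x**2 + x*y + x - 2*y**2 + y - 1

On U_Z we set Z = 1. Each monomial c·X^i·Y^j·Z^k in F becomes c·x^i·y^j·1^k = c·x^i·y^j.
Substituting Z = 1: F(X, Y, 1) = 3*x**2 + x*y + x - 2*y**2 + y - 1.
Note: deg(f) ≤ deg(F) = 2; strict inequality happens when F is divisible by Z (lost terms).


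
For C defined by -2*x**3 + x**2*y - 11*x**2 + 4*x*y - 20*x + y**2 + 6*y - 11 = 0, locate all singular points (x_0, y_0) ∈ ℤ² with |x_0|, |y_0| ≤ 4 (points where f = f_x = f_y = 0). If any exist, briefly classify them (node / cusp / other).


Singular points: {(-2, -1)}; classification: cusp.

Compute partial derivatives:
  f_x = -6*x**2 + 2*x*y - 22*x + 4*y - 20.
  f_y = x**2 + 4*x + 2*y + 6.
Scan x_0 ∈ {−4, ..., 4}. For each x_0, f_y(x_0, y) is a polynomial in y; find its integer roots y ∈ {−4, ..., 4}, then test f_x and f at those candidates.
  x = -4: f_y(-4, y) = 2*y + 6; vanishes at y ∈ {-3}. (-4, -3): f_x = -16 ≠ 0.
  x = -3: f_y(-3, y) = 2*y + 3; no integer root y with |y| ≤ 4.
  x = -2: f_y(-2, y) = 2*y + 2; vanishes at y ∈ {-1}. (-2, -1): f_x = 0, f = 0 — SINGULAR.
  x = -1: f_y(-1, y) = 2*y + 3; no integer root y with |y| ≤ 4.
  x = 0: f_y(0, y) = 2*y + 6; vanishes at y ∈ {-3}. (0, -3): f_x = -32 ≠ 0.
  x = 1: f_y(1, y) = 2*y + 11; no integer root y with |y| ≤ 4.
  x = 2: f_y(2, y) = 2*y + 18; no integer root y with |y| ≤ 4.
  x = 3: f_y(3, y) = 2*y + 27; no integer root y with |y| ≤ 4.
  x = 4: f_y(4, y) = 2*y + 38; no integer root y with |y| ≤ 4.
Only singular point on the grid: (-2, -1).
Classify: substitute x = -2 + u, y = -1 + v and expand: f = -2*u**3 + u**2*v + v**2.
No constant or linear terms (consistent with a singular point). Quadratic part: v**2. Cubic part: -2*u**3 + u**2*v.
The quadratic part v**2 is a perfect square, so there is a single (double) tangent line v = 0, i.e. y = -1. Restricting the cubic part to that line (v = 0) leaves -2*u**3 ≠ 0, so f is not divisible by v and the branch is v² ≈ 2*u**3 to lowest order — this is a cusp.
Classification: cusp.


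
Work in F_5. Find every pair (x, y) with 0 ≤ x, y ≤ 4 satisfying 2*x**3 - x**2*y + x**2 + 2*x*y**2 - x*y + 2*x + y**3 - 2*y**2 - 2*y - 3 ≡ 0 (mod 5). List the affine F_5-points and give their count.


Affine F_5-points: {(0, 3), (1, 4), (2, 4)}; count = 3.

For each of the 25 pairs (x, y) ∈ F_5², evaluate f(x, y) mod 5. Record the zeros.
  x = 0: [0↦2, 1↦4, 2↦3, 3↦0, 4↦1]  zeros at y ∈ {3}
  x = 1: [0↦2, 1↦4, 2↦2, 3↦2, 4↦0]  zeros at y ∈ {4}
  x = 2: [0↦1, 1↦1, 2↦1, 3↦2, 4↦0]  zeros at y ∈ {4}
  x = 3: [0↦1, 1↦2, 2↦2, 3↦2, 4↦3]  zeros at y ∈ ∅
  x = 4: [0↦4, 1↦4, 2↦2, 3↦4, 4↦1]  zeros at y ∈ ∅
Collecting zeros: affine points = {(0, 3), (1, 4), (2, 4)}.
Total count |C(F_5)_aff| = 3.


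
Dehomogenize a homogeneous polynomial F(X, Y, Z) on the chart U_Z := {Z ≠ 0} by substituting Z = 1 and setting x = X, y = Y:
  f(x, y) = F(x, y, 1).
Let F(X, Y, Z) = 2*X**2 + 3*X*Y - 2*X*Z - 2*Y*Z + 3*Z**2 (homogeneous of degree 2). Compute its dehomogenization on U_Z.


f(x, y) = 2*x**2 + 3*x*y - 2*x - 2*y + 3

On U_Z we set Z = 1. Each monomial c·X^i·Y^j·Z^k in F becomes c·x^i·y^j·1^k = c·x^i·y^j.
Substituting Z = 1: F(X, Y, 1) = 2*x**2 + 3*x*y - 2*x - 2*y + 3.
Note: deg(f) ≤ deg(F) = 2; strict inequality happens when F is divisible by Z (lost terms).


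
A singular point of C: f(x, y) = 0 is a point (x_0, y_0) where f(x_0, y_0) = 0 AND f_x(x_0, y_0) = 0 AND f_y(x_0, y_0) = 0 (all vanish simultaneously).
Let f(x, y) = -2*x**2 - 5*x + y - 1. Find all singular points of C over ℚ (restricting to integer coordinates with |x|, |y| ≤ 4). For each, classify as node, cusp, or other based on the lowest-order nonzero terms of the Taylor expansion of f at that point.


No singular points in the scanned grid; C is smooth there.

Compute partial derivatives:
  f_x = -4*x - 5.
  f_y = 1.
f_y = 1 is a nonzero constant, so f_y never vanishes: no point (x, y) can satisfy f = f_x = f_y = 0. In particular no (x, y) ∈ {−4, ..., 4}² is singular; the curve is smooth.


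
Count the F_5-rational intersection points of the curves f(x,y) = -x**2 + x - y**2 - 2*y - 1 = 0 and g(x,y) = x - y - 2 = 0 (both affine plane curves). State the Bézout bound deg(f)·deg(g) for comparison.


Common zeros: {(1, 4), (3, 1)}; count = 2; Bézout bound = 2.

deg(f) = 2, deg(g) = 1, so Bézout bound = 2.
Scan x ∈ F_5. For each x, list the y ∈ F_5 with f(x, y) ≡ 0 and those with g(x, y) ≡ 0 (mod 5); the common zeros in that column are the intersection.
  x = 0: f ≡ 0 at y ∈ {4}; g ≡ 0 at y ∈ {3}; common: ∅.
  x = 1: f ≡ 0 at y ∈ {4}; g ≡ 0 at y ∈ {4}; common: {4}.
  x = 2: f ≡ 0 at y ∈ ∅; g ≡ 0 at y ∈ {0}; common: ∅.
  x = 3: f ≡ 0 at y ∈ {1, 2}; g ≡ 0 at y ∈ {1}; common: {1}.
  x = 4: f ≡ 0 at y ∈ ∅; g ≡ 0 at y ∈ {2}; common: ∅.
Collecting: common zeros = {(1, 4), (3, 1)}, so the count is 2.
Comparison with the Bézout bound: 2 ≤ 2 = deg(f)·deg(g), as expected for curves with no common component (the bound is attained).


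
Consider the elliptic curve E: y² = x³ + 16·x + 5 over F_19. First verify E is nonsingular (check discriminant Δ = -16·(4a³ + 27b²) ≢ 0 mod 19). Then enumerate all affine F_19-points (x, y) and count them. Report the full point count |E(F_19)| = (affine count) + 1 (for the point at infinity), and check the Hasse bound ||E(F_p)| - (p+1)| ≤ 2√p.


Affine points = {(0, 9), (0, 10), (2, 8), (2, 11), (3, 2), (3, 17), (4, 0), (5, 1), (5, 18), (7, 2), (7, 17), (9, 2), (9, 17), (10, 5), (10, 14), (11, 7), (11, 12), (12, 5), (12, 14), (13, 4), (13, 15), (14, 3), (14, 16), (16, 5), (16, 14), (18, 8), (18, 11)}; affine count = 27; |E(F_19)| = 28.

Discriminant check: Δ ∝ 4a³ + 27b² = 4·16³ + 27·5² = 4·4096 + 27·25 ≡ 16 (mod 19). Nonzero ⇒ E is nonsingular.
For each x ∈ F_19, compute rhs = x³ + 16·x + 5 mod 19, then count y ∈ F_19 with y² ≡ rhs.
  x = 0: rhs = 5, matching y values: 9, 10 (2 points).
  x = 1: rhs = 3, matching y values: none (0 points).
  x = 2: rhs = 7, matching y values: 8, 11 (2 points).
  x = 3: rhs = 4, matching y values: 2, 17 (2 points).
  x = 4: rhs = 0, matching y values: 0 (1 points).
  x = 5: rhs = 1, matching y values: 1, 18 (2 points).
  x = 6: rhs = 13, matching y values: none (0 points).
  x = 7: rhs = 4, matching y values: 2, 17 (2 points).
  x = 8: rhs = 18, matching y values: none (0 points).
  x = 9: rhs = 4, matching y values: 2, 17 (2 points).
  x = 10: rhs = 6, matching y values: 5, 14 (2 points).
  x = 11: rhs = 11, matching y values: 7, 12 (2 points).
  x = 12: rhs = 6, matching y values: 5, 14 (2 points).
  x = 13: rhs = 16, matching y values: 4, 15 (2 points).
  x = 14: rhs = 9, matching y values: 3, 16 (2 points).
  x = 15: rhs = 10, matching y values: none (0 points).
  x = 16: rhs = 6, matching y values: 5, 14 (2 points).
  x = 17: rhs = 3, matching y values: none (0 points).
  x = 18: rhs = 7, matching y values: 8, 11 (2 points).
Total affine count: 27.
Full point count |E(F_19)| = 27 + 1 = 28.
Hasse bound: |28 − (19+1)| = |8| = 8 ≤ 2√19 ≈ 8.7178 ✓.


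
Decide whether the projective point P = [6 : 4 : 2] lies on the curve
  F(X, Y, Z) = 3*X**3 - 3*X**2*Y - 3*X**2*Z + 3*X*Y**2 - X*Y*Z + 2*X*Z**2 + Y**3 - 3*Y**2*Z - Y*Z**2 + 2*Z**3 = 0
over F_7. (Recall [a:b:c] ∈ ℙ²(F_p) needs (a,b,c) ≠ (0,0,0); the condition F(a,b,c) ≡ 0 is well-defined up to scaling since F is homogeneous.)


F(6,4,2) ≡ 4 (mod 7); P is NOT on the curve.

Evaluate F(6, 4, 2) term-by-term (mod 7).
  3*X**3 ↦ 3·216·1·1 = 648
  -3*X**2*Y ↦ -3·36·4·1 = -432
  -3*X**2*Z ↦ -3·36·1·2 = -216
  3*X*Y**2 ↦ 3·6·16·1 = 288
  -X*Y*Z ↦ -1·6·4·2 = -48
  2*X*Z**2 ↦ 2·6·1·4 = 48
  Y**3 ↦ 1·1·64·1 = 64
  -3*Y**2*Z ↦ -3·1·16·2 = -96
  -Y*Z**2 ↦ -1·1·4·4 = -16
  2*Z**3 ↦ 2·1·1·8 = 16
Sum: F(6, 4, 2) = (648) + (-432) + (-216) + (288) + (-48) + (48) + (64) + (-96) + (-16) + (16) = 256.
Reducing mod 7: 256 ≡ 4 (mod 7).
Since F(a, b, c) ≡ 4 ≠ 0 (mod 7), P does NOT lie on the curve.


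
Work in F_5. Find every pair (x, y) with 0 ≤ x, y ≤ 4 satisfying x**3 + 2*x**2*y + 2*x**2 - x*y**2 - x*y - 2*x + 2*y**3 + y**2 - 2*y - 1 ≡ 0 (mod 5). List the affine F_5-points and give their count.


Affine F_5-points: {(0, 1), (0, 2), (0, 4), (1, 0)}; count = 4.

For each of the 25 pairs (x, y) ∈ F_5², evaluate f(x, y) mod 5. Record the zeros.
  x = 0: [0↦4, 1↦0, 2↦0, 3↦1, 4↦0]  zeros at y ∈ {1, 2, 4}
  x = 1: [0↦0, 1↦1, 2↦4, 3↦1, 4↦4]  zeros at y ∈ {0}
  x = 2: [0↦1, 1↦1, 2↦1, 3↦3, 4↦4]  zeros at y ∈ ∅
  x = 3: [0↦3, 1↦1, 2↦2, 3↦3, 4↦1]  zeros at y ∈ ∅
  x = 4: [0↦2, 1↦2, 2↦3, 3↦2, 4↦1]  zeros at y ∈ ∅
Collecting zeros: affine points = {(0, 1), (0, 2), (0, 4), (1, 0)}.
Total count |C(F_5)_aff| = 4.


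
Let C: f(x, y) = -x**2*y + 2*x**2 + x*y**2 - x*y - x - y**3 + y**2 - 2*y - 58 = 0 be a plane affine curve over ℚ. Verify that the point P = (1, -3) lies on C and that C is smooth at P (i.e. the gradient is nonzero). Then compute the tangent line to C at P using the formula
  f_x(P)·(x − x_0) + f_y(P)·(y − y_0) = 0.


Tangent line at P: 21*x - 43*y - 150 = 0.

Step 1: f(1, -3) = 0, so P lies on C.
Step 2: partial derivatives
  f_x(x, y) = -2*x*y + 4*x + y**2 - y - 1, f_y(x, y) = -x**2 + 2*x*y - x - 3*y**2 + 2*y - 2.
  f_x(P) = 21, f_y(P) = -43 (gradient nonzero, so P is smooth).
Step 3: tangent line at P: 21·(x − 1) + -43·(y − -3) = 0.
Expanding: 21*x - 43*y - 150 = 0.


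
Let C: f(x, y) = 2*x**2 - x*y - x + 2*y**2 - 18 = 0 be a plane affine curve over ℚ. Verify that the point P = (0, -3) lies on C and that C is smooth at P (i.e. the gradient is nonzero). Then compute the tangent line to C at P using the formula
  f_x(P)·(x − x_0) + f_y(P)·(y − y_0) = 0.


Tangent line at P: 2*x - 12*y - 36 = 0.

Step 1: f(0, -3) = 0, so P lies on C.
Step 2: partial derivatives
  f_x(x, y) = 4*x - y - 1, f_y(x, y) = -x + 4*y.
  f_x(P) = 2, f_y(P) = -12 (gradient nonzero, so P is smooth).
Step 3: tangent line at P: 2·(x − 0) + -12·(y − -3) = 0.
Expanding: 2*x - 12*y - 36 = 0.


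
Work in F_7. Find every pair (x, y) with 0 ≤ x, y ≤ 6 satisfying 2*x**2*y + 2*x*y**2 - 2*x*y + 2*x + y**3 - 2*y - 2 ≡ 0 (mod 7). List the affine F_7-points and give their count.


Affine F_7-points: {(1, 0), (3, 1), (3, 2), (3, 5), (4, 5), (5, 6), (6, 2)}; count = 7.

For each of the 49 pairs (x, y) ∈ F_7², evaluate f(x, y) mod 7. Record the zeros.
  x = 0: [0↦5, 1↦4, 2↦2, 3↦5, 4↦5, 5↦1, 6↦6]  zeros at y ∈ ∅
  x = 1: [0↦0, 1↦1, 2↦5, 3↦4, 4↦4, 5↦4, 6↦3]  zeros at y ∈ {0}
  x = 2: [0↦2, 1↦2, 2↦2, 3↦1, 4↦5, 5↦6, 6↦3]  zeros at y ∈ ∅
  x = 3: [0↦4, 1↦0, 2↦0, 3↦3, 4↦1, 5↦0, 6↦6]  zeros at y ∈ {1, 2, 5}
  x = 4: [0↦6, 1↦2, 2↦6, 3↦3, 4↦6, 5↦0, 6↦5]  zeros at y ∈ {5}
  x = 5: [0↦1, 1↦1, 2↦6, 3↦1, 4↦6, 5↦6, 6↦0]  zeros at y ∈ {6}
  x = 6: [0↦3, 1↦4, 2↦0, 3↦4, 4↦1, 5↦4, 6↦5]  zeros at y ∈ {2}
Collecting zeros: affine points = {(1, 0), (3, 1), (3, 2), (3, 5), (4, 5), (5, 6), (6, 2)}.
Total count |C(F_7)_aff| = 7.


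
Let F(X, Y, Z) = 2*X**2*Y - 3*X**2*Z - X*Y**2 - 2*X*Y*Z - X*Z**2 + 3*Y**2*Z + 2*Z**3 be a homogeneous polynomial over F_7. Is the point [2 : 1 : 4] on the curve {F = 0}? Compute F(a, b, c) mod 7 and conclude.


F(2,1,4) ≡ 1 (mod 7); P is NOT on the curve.

Evaluate F(2, 1, 4) term-by-term (mod 7).
  2*X**2*Y ↦ 2·4·1·1 = 8
  -3*X**2*Z ↦ -3·4·1·4 = -48
  -X*Y**2 ↦ -1·2·1·1 = -2
  -2*X*Y*Z ↦ -2·2·1·4 = -16
  -X*Z**2 ↦ -1·2·1·16 = -32
  3*Y**2*Z ↦ 3·1·1·4 = 12
  2*Z**3 ↦ 2·1·1·64 = 128
Sum: F(2, 1, 4) = (8) + (-48) + (-2) + (-16) + (-32) + (12) + (128) = 50.
Reducing mod 7: 50 ≡ 1 (mod 7).
Since F(a, b, c) ≡ 1 ≠ 0 (mod 7), P does NOT lie on the curve.


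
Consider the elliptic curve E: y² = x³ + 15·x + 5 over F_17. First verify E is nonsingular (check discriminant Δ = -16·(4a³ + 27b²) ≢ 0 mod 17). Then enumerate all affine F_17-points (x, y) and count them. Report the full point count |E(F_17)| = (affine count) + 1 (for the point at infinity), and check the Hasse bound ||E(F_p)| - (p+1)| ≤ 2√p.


Affine points = {(1, 2), (1, 15), (2, 3), (2, 14), (3, 3), (3, 14), (5, 1), (5, 16), (8, 5), (8, 12), (9, 6), (9, 11), (10, 4), (10, 13), (12, 3), (12, 14), (13, 0), (14, 1), (14, 16), (15, 1), (15, 16)}; affine count = 21; |E(F_17)| = 22.

Discriminant check: Δ ∝ 4a³ + 27b² = 4·15³ + 27·5² = 4·3375 + 27·25 ≡ 14 (mod 17). Nonzero ⇒ E is nonsingular.
For each x ∈ F_17, compute rhs = x³ + 15·x + 5 mod 17, then count y ∈ F_17 with y² ≡ rhs.
  x = 0: rhs = 5, matching y values: none (0 points).
  x = 1: rhs = 4, matching y values: 2, 15 (2 points).
  x = 2: rhs = 9, matching y values: 3, 14 (2 points).
  x = 3: rhs = 9, matching y values: 3, 14 (2 points).
  x = 4: rhs = 10, matching y values: none (0 points).
  x = 5: rhs = 1, matching y values: 1, 16 (2 points).
  x = 6: rhs = 5, matching y values: none (0 points).
  x = 7: rhs = 11, matching y values: none (0 points).
  x = 8: rhs = 8, matching y values: 5, 12 (2 points).
  x = 9: rhs = 2, matching y values: 6, 11 (2 points).
  x = 10: rhs = 16, matching y values: 4, 13 (2 points).
  x = 11: rhs = 5, matching y values: none (0 points).
  x = 12: rhs = 9, matching y values: 3, 14 (2 points).
  x = 13: rhs = 0, matching y values: 0 (1 points).
  x = 14: rhs = 1, matching y values: 1, 16 (2 points).
  x = 15: rhs = 1, matching y values: 1, 16 (2 points).
  x = 16: rhs = 6, matching y values: none (0 points).
Total affine count: 21.
Full point count |E(F_17)| = 21 + 1 = 22.
Hasse bound: |22 − (17+1)| = |4| = 4 ≤ 2√17 ≈ 8.2462 ✓.


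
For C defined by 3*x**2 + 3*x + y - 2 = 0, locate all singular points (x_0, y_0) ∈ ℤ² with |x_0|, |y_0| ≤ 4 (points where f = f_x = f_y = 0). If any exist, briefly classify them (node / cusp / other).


No singular points in the scanned grid; C is smooth there.

Compute partial derivatives:
  f_x = 6*x + 3.
  f_y = 1.
f_y = 1 is a nonzero constant, so f_y never vanishes: no point (x, y) can satisfy f = f_x = f_y = 0. In particular no (x, y) ∈ {−4, ..., 4}² is singular; the curve is smooth.


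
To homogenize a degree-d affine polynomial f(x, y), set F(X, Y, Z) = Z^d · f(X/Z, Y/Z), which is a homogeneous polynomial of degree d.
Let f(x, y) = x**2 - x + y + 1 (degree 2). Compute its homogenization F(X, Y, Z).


F(X, Y, Z) = X**2 - X*Z + Y*Z + Z**2

deg(f) = 2.
Substitute x = X/Z, y = Y/Z into f, then multiply by Z^2.
  monomial 1·x^2·y^0 ↦ 1·X^2·Y^0·Z^0.
  monomial -1·x^1·y^0 ↦ -1·X^1·Y^0·Z^1.
  monomial 1·x^0·y^1 ↦ 1·X^0·Y^1·Z^1.
  monomial 1·x^0·y^0 ↦ 1·X^0·Y^0·Z^2.
Collecting: F(X, Y, Z) = X**2 - X*Z + Y*Z + Z**2.


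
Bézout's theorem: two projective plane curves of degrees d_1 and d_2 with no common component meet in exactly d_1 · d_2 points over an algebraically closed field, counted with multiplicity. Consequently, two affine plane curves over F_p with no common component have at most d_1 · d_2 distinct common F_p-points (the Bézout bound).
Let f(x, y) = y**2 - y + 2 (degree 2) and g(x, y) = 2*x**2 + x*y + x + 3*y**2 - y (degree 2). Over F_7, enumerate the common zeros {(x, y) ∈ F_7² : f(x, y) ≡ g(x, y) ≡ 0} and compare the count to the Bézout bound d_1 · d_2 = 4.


Common zeros: {(3, 4), (5, 4)}; count = 2; Bézout bound = 4.

deg(f) = 2, deg(g) = 2, so Bézout bound = 4.
Scan x ∈ F_7. For each x, list the y ∈ F_7 with f(x, y) ≡ 0 and those with g(x, y) ≡ 0 (mod 7); the common zeros in that column are the intersection.
  x = 0: f ≡ 0 at y ∈ {4}; g ≡ 0 at y ∈ {0, 5}; common: ∅.
  x = 1: f ≡ 0 at y ∈ {4}; g ≡ 0 at y ∈ ∅; common: ∅.
  x = 2: f ≡ 0 at y ∈ {4}; g ≡ 0 at y ∈ {1}; common: ∅.
  x = 3: f ≡ 0 at y ∈ {4}; g ≡ 0 at y ∈ {0, 4}; common: {4}.
  x = 4: f ≡ 0 at y ∈ {4}; g ≡ 0 at y ∈ {1, 5}; common: ∅.
  x = 5: f ≡ 0 at y ∈ {4}; g ≡ 0 at y ∈ {4}; common: {4}.
  x = 6: f ≡ 0 at y ∈ {4}; g ≡ 0 at y ∈ ∅; common: ∅.
Collecting: common zeros = {(3, 4), (5, 4)}, so the count is 2.
Comparison with the Bézout bound: 2 ≤ 4 = deg(f)·deg(g), as expected for curves with no common component (the affine F_7-count falls short of the bound because intersections may lie at infinity, over extension fields, or carry multiplicity).
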